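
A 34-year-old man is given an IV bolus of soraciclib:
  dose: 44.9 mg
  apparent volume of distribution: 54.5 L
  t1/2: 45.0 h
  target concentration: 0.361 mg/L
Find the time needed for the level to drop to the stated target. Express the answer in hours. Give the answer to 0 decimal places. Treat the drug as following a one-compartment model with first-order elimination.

C₀ = Dose / Vd = 44.90 / 54.5 = 0.8239 mg/L
k = ln2 / t½ = 0.693147 / 45.0 = 0.01540 h⁻¹
t = ln(C₀ / C) / k = ln(0.8239 / 0.361) / 0.01540
  = ln(2.282) / 0.01540 = 0.8251 / 0.01540 = 53.58 h

54 h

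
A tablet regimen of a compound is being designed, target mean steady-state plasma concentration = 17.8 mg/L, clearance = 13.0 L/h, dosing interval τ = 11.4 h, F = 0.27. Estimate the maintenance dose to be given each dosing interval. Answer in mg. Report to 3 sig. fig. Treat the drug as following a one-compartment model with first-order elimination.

9770 mg

At steady state, F × (Dose/τ) = Css × CL.
Dose = Css × CL × τ / F = 17.8 × 13.00 × 11.4 / 0.27 = 9770 mg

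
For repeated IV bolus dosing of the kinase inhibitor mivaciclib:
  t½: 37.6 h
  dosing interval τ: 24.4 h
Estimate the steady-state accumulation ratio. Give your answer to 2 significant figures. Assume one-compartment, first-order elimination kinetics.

2.8

k = ln2 / t½ = 0.693147 / 37.6 = 0.01843 h⁻¹
e^(−kτ) = e^(−0.01843 × 24.4) = 0.6378
Accumulation ratio R = 1 / (1 − e^(−kτ)) = 1 / (1 − 0.6378) = 2.761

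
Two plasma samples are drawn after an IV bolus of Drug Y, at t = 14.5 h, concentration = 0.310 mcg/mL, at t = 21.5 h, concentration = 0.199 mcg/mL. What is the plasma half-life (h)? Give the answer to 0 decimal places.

11 h

k = ln(C₁/C₂) / (t₂ − t₁) = ln(0.310/0.199) / (21.5 − 14.5)
  = 0.4433 / 7.000 = 0.06333 h⁻¹
t½ = ln2 / k = 0.693147 / 0.06333 = 10.95 h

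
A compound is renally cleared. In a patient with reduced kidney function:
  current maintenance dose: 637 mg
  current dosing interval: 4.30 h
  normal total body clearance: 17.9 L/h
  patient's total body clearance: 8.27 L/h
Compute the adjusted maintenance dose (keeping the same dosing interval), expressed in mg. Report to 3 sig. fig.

294 mg

To keep the same average steady-state level, dosing rate must scale with clearance.
CL ratio = 8.27 / 17.9 = 0.4620
New dose (same interval) = 637 × 0.4620 = 294.3 mg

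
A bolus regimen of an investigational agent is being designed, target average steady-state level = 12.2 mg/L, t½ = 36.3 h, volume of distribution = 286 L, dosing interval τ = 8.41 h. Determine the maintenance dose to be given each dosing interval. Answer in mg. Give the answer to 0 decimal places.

k = ln2 / t½ = 0.693147 / 36.3 = 0.01909 h⁻¹
CL = k × Vd = 0.01909 × 286 = 5.460 L/h
At steady state, Dose/τ = Css × CL.
Dose = Css × CL × τ = 12.2 × 5.460 × 8.41 = 560.2 mg

560 mg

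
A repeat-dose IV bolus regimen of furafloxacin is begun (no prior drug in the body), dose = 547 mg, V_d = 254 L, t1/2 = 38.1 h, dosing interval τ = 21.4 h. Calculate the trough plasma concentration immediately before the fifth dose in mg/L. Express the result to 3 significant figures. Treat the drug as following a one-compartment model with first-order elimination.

C₀ per dose = Dose / Vd = 547 / 254 = 2.154 mg/L
k = ln2 / t½ = 0.693147 / 38.1 = 0.01819 h⁻¹
Fraction remaining after one interval: r = e^(−kτ) = e^(−0.01819 × 21.4) = 0.6776
Before dose 5, 4 doses have been given (aged 1τ, 2τ, 3τ, 4τ).
C_trough = C₀ × (r + r² + … + r^4) = C₀ × r(1−r^4)/(1−r)
        = 2.154 × 0.6776 × (1 − 0.2108) / (1 − 0.6776) = 3.573 mg/L

3.57 mg/L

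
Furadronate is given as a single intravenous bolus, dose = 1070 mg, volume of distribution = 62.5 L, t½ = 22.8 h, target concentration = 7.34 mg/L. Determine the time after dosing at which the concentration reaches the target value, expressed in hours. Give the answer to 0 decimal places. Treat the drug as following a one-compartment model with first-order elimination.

28 h

C₀ = Dose / Vd = 1070 / 62.5 = 17.12 mg/L
k = ln2 / t½ = 0.693147 / 22.8 = 0.03040 h⁻¹
t = ln(C₀ / C) / k = ln(17.12 / 7.34) / 0.03040
  = ln(2.332) / 0.03040 = 0.8467 / 0.03040 = 27.85 h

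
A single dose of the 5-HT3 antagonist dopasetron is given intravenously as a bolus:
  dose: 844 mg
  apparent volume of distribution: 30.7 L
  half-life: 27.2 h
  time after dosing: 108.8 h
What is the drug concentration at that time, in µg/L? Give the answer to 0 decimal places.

1718 µg/L

C₀ = Dose / Vd = 844.0 / 30.7 = 27.49 mg/L
k = ln2 / t½ = 0.693147 / 27.2 = 0.02548 h⁻¹
t / t½ = 108.8 / 27.2 = 4 half-lives
C = C₀ × (1/2)^4 = 27.49 × 0.06250 = 1.718 mg/L
Convert: 1.718 mg/L × 1000 = 1718 µg/L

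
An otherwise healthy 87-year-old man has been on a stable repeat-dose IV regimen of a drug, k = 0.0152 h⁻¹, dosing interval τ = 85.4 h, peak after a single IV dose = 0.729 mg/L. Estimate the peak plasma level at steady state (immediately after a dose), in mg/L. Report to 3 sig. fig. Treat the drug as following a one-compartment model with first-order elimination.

1.00 mg/L

e^(−kτ) = e^(−0.01520 × 85.4) = 0.2731
Accumulation ratio R = 1 / (1 − e^(−kτ)) = 1 / (1 − 0.2731) = 1.376
Steady-state peak = C₀ × R = 0.729 × 1.376 = 1.003 mg/L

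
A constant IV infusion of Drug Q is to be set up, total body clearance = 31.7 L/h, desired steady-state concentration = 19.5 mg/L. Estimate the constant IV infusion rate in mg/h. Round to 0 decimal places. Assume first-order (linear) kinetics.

At steady state, infusion rate R₀ = Css × CL = 19.5 × 31.70 = 618.2 mg/h

618 mg/h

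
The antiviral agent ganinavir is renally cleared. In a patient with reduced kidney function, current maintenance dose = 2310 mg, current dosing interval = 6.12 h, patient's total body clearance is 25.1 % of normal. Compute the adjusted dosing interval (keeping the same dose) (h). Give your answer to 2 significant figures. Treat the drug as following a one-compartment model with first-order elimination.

To keep the same average steady-state level, dosing rate must scale with clearance.
CL ratio = 25.1 / 100 = 0.2510
New interval (same dose) = 6.12 / 0.2510 = 24.38 h

24 h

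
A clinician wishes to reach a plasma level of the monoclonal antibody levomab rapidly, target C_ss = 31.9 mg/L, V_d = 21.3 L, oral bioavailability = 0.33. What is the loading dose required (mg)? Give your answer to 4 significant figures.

LD = Css × Vd / F = 31.9 × 21.3 / 0.33 = 2059 mg

2059 mg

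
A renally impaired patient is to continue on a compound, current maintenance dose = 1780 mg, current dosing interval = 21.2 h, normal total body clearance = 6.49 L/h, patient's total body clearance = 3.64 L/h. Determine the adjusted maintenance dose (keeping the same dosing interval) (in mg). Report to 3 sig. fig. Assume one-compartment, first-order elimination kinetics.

998 mg

To keep the same average steady-state level, dosing rate must scale with clearance.
CL ratio = 3.64 / 6.49 = 0.5609
New dose (same interval) = 1780 × 0.5609 = 998.4 mg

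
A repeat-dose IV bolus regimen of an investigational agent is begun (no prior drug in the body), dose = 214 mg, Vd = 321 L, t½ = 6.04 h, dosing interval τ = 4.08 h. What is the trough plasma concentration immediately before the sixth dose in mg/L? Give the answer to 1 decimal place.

1.0 mg/L

C₀ per dose = Dose / Vd = 214 / 321 = 0.6667 mg/L
k = ln2 / t½ = 0.693147 / 6.04 = 0.1148 h⁻¹
Fraction remaining after one interval: r = e^(−kτ) = e^(−0.1148 × 4.08) = 0.6260
Before dose 6, 5 doses have been given (aged 1τ, 2τ, 3τ, 4τ, 5τ).
C_trough = C₀ × (r + r² + … + r^5) = C₀ × r(1−r^5)/(1−r)
        = 0.6667 × 0.6260 × (1 − 0.09613) / (1 − 0.6260) = 1.009 mg/L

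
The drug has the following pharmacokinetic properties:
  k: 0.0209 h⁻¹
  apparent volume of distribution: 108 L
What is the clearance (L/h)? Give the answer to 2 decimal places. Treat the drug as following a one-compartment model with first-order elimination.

CL = k × Vd = 0.0209 × 108 = 2.257 L/h

2.26 L/h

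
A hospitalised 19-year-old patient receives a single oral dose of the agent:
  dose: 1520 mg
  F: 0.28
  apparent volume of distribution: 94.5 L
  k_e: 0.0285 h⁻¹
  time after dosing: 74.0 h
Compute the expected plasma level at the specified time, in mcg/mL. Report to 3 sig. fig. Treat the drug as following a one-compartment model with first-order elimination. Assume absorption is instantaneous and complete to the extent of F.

Amount reaching circulation = F × Dose = 0.28 × 1520 = 425.6 mg
C₀ = F·Dose / Vd = 425.6 / 94.5 = 4.504 mg/L
C = C₀ · e^(−k·t) = 4.504 × e^(−0.02850 × 74.0)
  = 4.504 × 0.1214 = 0.5468 mg/L
(0.5468 mg/L = 0.5468 mcg/mL)

0.547 mcg/mL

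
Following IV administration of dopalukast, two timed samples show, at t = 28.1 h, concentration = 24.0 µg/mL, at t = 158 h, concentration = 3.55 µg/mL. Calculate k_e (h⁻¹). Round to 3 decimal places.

k = ln(C₁/C₂) / (t₂ − t₁) = ln(24.0/3.55) / (158 − 28.1)
  = 1.911 / 129.9 = 0.01471 h⁻¹

0.015 h⁻¹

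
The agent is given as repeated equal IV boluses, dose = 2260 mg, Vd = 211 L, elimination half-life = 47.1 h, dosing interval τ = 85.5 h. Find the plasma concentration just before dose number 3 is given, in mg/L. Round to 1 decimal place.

C₀ per dose = Dose / Vd = 2260 / 211 = 10.71 mg/L
k = ln2 / t½ = 0.693147 / 47.1 = 0.01472 h⁻¹
Fraction remaining after one interval: r = e^(−kτ) = e^(−0.01472 × 85.5) = 0.2841
Before dose 3, 2 doses have been given (aged 1τ, 2τ).
C_trough = C₀ × (r + r²) = 10.71 × (0.2841 + 0.08071) = 3.907 mg/L

3.9 mg/L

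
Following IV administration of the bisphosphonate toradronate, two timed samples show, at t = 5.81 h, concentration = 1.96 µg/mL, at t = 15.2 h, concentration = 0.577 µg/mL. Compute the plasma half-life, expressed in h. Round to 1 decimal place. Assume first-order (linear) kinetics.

5.3 h

k = ln(C₁/C₂) / (t₂ − t₁) = ln(1.96/0.577) / (15.2 − 5.81)
  = 1.223 / 9.390 = 0.1302 h⁻¹
t½ = ln2 / k = 0.693147 / 0.1302 = 5.324 h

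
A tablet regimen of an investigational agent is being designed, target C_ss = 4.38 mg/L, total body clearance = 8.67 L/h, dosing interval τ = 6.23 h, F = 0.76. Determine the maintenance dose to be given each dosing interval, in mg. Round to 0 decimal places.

At steady state, F × (Dose/τ) = Css × CL.
Dose = Css × CL × τ / F = 4.38 × 8.670 × 6.23 / 0.76 = 311.3 mg

311 mg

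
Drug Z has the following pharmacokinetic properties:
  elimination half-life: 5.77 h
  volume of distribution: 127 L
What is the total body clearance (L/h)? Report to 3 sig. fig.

k = ln2 / t½ = 0.693147 / 5.77 = 0.1201 h⁻¹
CL = k × Vd = 0.1201 × 127 = 15.25 L/h

15.3 L/h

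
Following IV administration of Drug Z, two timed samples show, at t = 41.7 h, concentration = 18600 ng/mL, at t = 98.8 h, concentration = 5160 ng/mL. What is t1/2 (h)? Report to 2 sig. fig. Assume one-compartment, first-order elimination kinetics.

k = ln(C₁/C₂) / (t₂ − t₁) = ln(18600/5160) / (98.8 − 41.7)
  = 1.282 / 57.10 = 0.02245 h⁻¹
t½ = ln2 / k = 0.693147 / 0.02245 = 30.88 h

31 h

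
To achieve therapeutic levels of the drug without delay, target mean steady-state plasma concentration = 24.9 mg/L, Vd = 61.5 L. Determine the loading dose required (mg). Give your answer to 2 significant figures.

LD = Css × Vd = 24.9 × 61.5 = 1531 mg

1500 mg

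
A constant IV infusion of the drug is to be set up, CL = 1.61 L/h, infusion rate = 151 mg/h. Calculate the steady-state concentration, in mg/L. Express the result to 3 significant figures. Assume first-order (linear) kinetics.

93.8 mg/L

At steady state Css = R₀ / CL = 151 / 1.610 = 93.79 mg/L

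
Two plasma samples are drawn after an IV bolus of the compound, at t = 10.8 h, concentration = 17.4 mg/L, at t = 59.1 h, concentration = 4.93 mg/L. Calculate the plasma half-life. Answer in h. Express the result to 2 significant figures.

k = ln(C₁/C₂) / (t₂ − t₁) = ln(17.4/4.93) / (59.1 − 10.8)
  = 1.261 / 48.30 = 0.02611 h⁻¹
t½ = ln2 / k = 0.693147 / 0.02611 = 26.55 h

27 h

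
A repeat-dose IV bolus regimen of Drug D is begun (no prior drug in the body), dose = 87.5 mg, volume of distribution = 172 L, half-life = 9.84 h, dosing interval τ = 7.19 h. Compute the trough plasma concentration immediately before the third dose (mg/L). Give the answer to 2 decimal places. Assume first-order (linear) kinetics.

C₀ per dose = Dose / Vd = 87.5 / 172 = 0.5087 mg/L
k = ln2 / t½ = 0.693147 / 9.84 = 0.07044 h⁻¹
Fraction remaining after one interval: r = e^(−kτ) = e^(−0.07044 × 7.19) = 0.6026
Before dose 3, 2 doses have been given (aged 1τ, 2τ).
C_trough = C₀ × (r + r²) = 0.5087 × (0.6026 + 0.3631) = 0.4913 mg/L

0.49 mg/L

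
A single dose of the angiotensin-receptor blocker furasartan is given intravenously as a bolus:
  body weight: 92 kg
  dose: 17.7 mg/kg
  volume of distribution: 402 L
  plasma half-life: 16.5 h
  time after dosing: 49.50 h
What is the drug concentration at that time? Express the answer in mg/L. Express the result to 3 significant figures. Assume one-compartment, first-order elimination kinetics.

Total dose = 17.7 × 92 = 1628 mg
C₀ = Dose / Vd = 1628 / 402 = 4.050 mg/L
k = ln2 / t½ = 0.693147 / 16.5 = 0.04201 h⁻¹
t / t½ = 49.50 / 16.5 = 3 half-lives
C = C₀ × (1/2)^3 = 4.050 × 0.1250 = 0.5063 mg/L

0.506 mg/L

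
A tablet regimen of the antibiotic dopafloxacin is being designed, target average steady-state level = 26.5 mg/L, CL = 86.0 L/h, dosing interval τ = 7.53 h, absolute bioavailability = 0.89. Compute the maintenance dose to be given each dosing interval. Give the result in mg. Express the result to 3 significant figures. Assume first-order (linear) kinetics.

At steady state, F × (Dose/τ) = Css × CL.
Dose = Css × CL × τ / F = 26.5 × 86.00 × 7.53 / 0.89 = 19280 mg

19300 mg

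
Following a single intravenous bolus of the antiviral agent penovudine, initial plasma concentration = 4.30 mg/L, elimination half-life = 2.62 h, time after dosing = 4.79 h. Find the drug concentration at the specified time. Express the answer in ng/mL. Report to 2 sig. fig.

k = ln2 / t½ = 0.693147 / 2.62 = 0.2646 h⁻¹
C = C₀ · e^(−k·t) = 4.300 × e^(−0.2646 × 4.79)
  = 4.300 × 0.2816 = 1.211 mg/L
Convert: 1.211 mg/L × 1000 = 1211 ng/mL

1200 ng/mL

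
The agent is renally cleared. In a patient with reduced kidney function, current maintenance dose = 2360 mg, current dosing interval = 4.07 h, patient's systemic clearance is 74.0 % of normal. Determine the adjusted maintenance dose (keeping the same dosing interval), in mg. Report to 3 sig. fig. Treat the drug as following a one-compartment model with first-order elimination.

1750 mg

To keep the same average steady-state level, dosing rate must scale with clearance.
CL ratio = 74.0 / 100 = 0.7400
New dose (same interval) = 2360 × 0.7400 = 1746 mg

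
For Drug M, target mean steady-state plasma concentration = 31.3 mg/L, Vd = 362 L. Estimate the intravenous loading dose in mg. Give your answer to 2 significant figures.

11000 mg

LD = Css × Vd = 31.3 × 362 = 11330 mg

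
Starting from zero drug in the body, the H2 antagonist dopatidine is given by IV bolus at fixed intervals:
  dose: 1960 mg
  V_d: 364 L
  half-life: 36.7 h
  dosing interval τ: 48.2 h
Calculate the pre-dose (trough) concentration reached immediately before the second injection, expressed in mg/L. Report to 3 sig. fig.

2.17 mg/L

C₀ per dose = Dose / Vd = 1960 / 364 = 5.385 mg/L
k = ln2 / t½ = 0.693147 / 36.7 = 0.01889 h⁻¹
Fraction remaining after one interval: r = e^(−kτ) = e^(−0.01889 × 48.2) = 0.4023
Before dose 2, 1 dose has been given (aged 1τ).
C_trough = C₀ × r = 5.385 × 0.4023 = 2.166 mg/L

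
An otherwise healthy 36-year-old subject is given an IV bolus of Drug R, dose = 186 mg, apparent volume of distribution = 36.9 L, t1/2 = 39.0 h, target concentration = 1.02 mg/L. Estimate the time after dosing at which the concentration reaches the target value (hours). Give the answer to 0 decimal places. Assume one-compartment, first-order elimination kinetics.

C₀ = Dose / Vd = 186.0 / 36.9 = 5.041 mg/L
k = ln2 / t½ = 0.693147 / 39.0 = 0.01777 h⁻¹
t = ln(C₀ / C) / k = ln(5.041 / 1.02) / 0.01777
  = ln(4.942) / 0.01777 = 1.598 / 0.01777 = 89.93 h

90 h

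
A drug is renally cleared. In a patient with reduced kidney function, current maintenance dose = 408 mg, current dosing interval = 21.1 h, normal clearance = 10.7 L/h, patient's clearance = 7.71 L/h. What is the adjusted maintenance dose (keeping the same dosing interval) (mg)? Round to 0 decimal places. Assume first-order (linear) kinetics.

294 mg

To keep the same average steady-state level, dosing rate must scale with clearance.
CL ratio = 7.71 / 10.7 = 0.7206
New dose (same interval) = 408 × 0.7206 = 294.0 mg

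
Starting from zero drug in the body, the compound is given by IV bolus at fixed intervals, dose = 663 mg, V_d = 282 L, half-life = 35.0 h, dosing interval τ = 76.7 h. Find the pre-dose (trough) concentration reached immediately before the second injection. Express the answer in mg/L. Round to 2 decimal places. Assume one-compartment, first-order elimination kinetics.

0.51 mg/L

C₀ per dose = Dose / Vd = 663 / 282 = 2.351 mg/L
k = ln2 / t½ = 0.693147 / 35.0 = 0.01980 h⁻¹
Fraction remaining after one interval: r = e^(−kτ) = e^(−0.01980 × 76.7) = 0.2190
Before dose 2, 1 dose has been given (aged 1τ).
C_trough = C₀ × r = 2.351 × 0.2190 = 0.5149 mg/L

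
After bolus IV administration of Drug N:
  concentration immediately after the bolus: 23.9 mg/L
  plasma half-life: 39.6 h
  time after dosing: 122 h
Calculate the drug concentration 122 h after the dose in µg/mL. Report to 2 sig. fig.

2.8 µg/mL

k = ln2 / t½ = 0.693147 / 39.6 = 0.01750 h⁻¹
C = C₀ · e^(−k·t) = 23.90 × e^(−0.01750 × 122)
  = 23.90 × 0.1182 = 2.825 mg/L
(2.825 mg/L = 2.825 µg/mL)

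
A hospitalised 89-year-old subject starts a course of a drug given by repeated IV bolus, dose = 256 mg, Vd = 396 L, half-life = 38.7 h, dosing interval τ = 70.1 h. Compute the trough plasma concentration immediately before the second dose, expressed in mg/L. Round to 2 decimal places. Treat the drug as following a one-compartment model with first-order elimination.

C₀ per dose = Dose / Vd = 256 / 396 = 0.6465 mg/L
k = ln2 / t½ = 0.693147 / 38.7 = 0.01791 h⁻¹
Fraction remaining after one interval: r = e^(−kτ) = e^(−0.01791 × 70.1) = 0.2849
Before dose 2, 1 dose has been given (aged 1τ).
C_trough = C₀ × r = 0.6465 × 0.2849 = 0.1842 mg/L

0.18 mg/L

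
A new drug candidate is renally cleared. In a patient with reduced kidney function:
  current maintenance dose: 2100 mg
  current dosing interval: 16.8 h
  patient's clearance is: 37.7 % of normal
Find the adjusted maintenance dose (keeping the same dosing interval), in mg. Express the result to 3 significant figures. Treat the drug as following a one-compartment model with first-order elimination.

792 mg

To keep the same average steady-state level, dosing rate must scale with clearance.
CL ratio = 37.7 / 100 = 0.3770
New dose (same interval) = 2100 × 0.3770 = 791.7 mg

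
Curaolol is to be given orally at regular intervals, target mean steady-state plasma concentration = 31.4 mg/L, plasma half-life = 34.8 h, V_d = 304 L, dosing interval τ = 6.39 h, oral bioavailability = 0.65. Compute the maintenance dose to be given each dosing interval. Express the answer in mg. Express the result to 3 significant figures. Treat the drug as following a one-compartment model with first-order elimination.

1870 mg

k = ln2 / t½ = 0.693147 / 34.8 = 0.01992 h⁻¹
CL = k × Vd = 0.01992 × 304 = 6.056 L/h
At steady state, F × (Dose/τ) = Css × CL.
Dose = Css × CL × τ / F = 31.4 × 6.056 × 6.39 / 0.65 = 1869 mg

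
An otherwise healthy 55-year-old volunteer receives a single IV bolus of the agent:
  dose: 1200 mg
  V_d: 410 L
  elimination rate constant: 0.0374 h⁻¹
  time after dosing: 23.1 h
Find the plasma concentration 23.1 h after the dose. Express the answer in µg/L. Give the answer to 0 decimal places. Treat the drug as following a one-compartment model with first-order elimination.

C₀ = Dose / Vd = 1200 / 410 = 2.927 mg/L
C = C₀ · e^(−k·t) = 2.927 × e^(−0.03740 × 23.1)
  = 2.927 × 0.4215 = 1.234 mg/L
Convert: 1.234 mg/L × 1000 = 1234 µg/L

1234 µg/L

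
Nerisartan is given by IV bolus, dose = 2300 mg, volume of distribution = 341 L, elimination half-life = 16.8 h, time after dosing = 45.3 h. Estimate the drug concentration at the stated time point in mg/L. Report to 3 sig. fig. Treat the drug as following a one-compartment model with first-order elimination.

1.04 mg/L

C₀ = Dose / Vd = 2300 / 341 = 6.745 mg/L
k = ln2 / t½ = 0.693147 / 16.8 = 0.04126 h⁻¹
C = C₀ · e^(−k·t) = 6.745 × e^(−0.04126 × 45.3)
  = 6.745 × 0.1543 = 1.041 mg/L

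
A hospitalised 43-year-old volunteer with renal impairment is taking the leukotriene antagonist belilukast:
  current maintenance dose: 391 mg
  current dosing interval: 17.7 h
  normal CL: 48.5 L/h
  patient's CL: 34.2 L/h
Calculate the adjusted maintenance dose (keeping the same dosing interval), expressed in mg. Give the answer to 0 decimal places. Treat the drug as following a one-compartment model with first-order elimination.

276 mg

To keep the same average steady-state level, dosing rate must scale with clearance.
CL ratio = 34.2 / 48.5 = 0.7052
New dose (same interval) = 391 × 0.7052 = 275.7 mg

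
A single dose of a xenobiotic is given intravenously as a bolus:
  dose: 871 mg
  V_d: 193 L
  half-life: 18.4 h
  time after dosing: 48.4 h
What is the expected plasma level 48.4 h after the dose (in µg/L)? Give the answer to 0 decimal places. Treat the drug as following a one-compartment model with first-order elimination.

C₀ = Dose / Vd = 871.0 / 193 = 4.513 mg/L
k = ln2 / t½ = 0.693147 / 18.4 = 0.03767 h⁻¹
C = C₀ · e^(−k·t) = 4.513 × e^(−0.03767 × 48.4)
  = 4.513 × 0.1615 = 0.7288 mg/L
Convert: 0.7288 mg/L × 1000 = 728.8 µg/L

729 µg/L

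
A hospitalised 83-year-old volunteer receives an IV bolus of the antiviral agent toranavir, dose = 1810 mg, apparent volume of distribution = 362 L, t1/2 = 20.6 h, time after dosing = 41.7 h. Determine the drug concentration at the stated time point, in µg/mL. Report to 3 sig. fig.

1.23 µg/mL

C₀ = Dose / Vd = 1810 / 362 = 5.000 mg/L
k = ln2 / t½ = 0.693147 / 20.6 = 0.03365 h⁻¹
C = C₀ · e^(−k·t) = 5.000 × e^(−0.03365 × 41.7)
  = 5.000 × 0.2458 = 1.229 mg/L
(1.229 mg/L = 1.229 µg/mL)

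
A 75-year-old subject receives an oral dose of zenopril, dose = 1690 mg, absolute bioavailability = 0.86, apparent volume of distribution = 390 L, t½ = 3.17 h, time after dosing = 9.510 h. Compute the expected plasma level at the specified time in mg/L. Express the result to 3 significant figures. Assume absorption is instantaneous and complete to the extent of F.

0.466 mg/L

Amount reaching circulation = F × Dose = 0.86 × 1690 = 1453 mg
C₀ = F·Dose / Vd = 1453 / 390 = 3.726 mg/L
k = ln2 / t½ = 0.693147 / 3.17 = 0.2187 h⁻¹
t / t½ = 9.510 / 3.17 = 3 half-lives
C = C₀ × (1/2)^3 = 3.726 × 0.1250 = 0.4658 mg/L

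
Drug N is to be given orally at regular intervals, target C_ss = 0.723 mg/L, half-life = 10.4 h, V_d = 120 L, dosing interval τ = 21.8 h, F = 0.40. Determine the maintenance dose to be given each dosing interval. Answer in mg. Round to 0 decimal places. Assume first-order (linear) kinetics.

315 mg

k = ln2 / t½ = 0.693147 / 10.4 = 0.06665 h⁻¹
CL = k × Vd = 0.06665 × 120 = 7.998 L/h
At steady state, F × (Dose/τ) = Css × CL.
Dose = Css × CL × τ / F = 0.723 × 7.998 × 21.8 / 0.40 = 315.1 mg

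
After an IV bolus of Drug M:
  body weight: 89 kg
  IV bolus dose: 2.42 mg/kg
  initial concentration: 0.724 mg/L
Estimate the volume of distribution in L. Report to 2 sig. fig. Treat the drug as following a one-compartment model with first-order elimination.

Dose = 2.42 × 89 = 215.4 mg
Vd = Dose / C₀ = 215.4 / 0.724 = 297.5 L

300 L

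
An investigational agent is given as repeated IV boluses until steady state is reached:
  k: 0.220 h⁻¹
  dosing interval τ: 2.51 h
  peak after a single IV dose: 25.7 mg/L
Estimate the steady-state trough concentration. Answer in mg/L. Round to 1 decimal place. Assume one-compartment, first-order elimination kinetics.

34.9 mg/L

e^(−kτ) = e^(−0.2200 × 2.51) = 0.5757
Accumulation ratio R = 1 / (1 − e^(−kτ)) = 1 / (1 − 0.5757) = 2.357
Steady-state trough = C₀ × R × e^(−kτ) = 25.7 × 2.357 × 0.5757 = 34.87 mg/L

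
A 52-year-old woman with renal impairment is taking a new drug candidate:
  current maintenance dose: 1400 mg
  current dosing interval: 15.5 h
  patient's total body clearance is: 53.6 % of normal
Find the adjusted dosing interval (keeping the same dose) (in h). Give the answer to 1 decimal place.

28.9 h

To keep the same average steady-state level, dosing rate must scale with clearance.
CL ratio = 53.6 / 100 = 0.5360
New interval (same dose) = 15.5 / 0.5360 = 28.92 h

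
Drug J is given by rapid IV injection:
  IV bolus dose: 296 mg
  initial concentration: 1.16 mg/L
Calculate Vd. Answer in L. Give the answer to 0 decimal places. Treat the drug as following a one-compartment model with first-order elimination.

Vd = Dose / C₀ = 296.0 / 1.16 = 255.2 L

255 L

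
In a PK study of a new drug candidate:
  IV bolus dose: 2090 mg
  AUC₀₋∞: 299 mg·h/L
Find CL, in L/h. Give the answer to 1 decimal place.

7.0 L/h

CL = Dose / AUC = 2090 / 299 = 6.990 L/h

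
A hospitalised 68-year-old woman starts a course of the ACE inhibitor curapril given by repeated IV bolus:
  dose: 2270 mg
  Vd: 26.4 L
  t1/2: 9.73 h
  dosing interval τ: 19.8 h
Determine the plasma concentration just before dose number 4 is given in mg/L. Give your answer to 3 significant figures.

27.4 mg/L

C₀ per dose = Dose / Vd = 2270 / 26.4 = 85.98 mg/L
k = ln2 / t½ = 0.693147 / 9.73 = 0.07124 h⁻¹
Fraction remaining after one interval: r = e^(−kτ) = e^(−0.07124 × 19.8) = 0.2440
Before dose 4, 3 doses have been given (aged 1τ, 2τ, 3τ).
C_trough = C₀ × (r + r² + … + r^3) = C₀ × r(1−r^3)/(1−r)
        = 85.98 × 0.2440 × (1 − 0.01453) / (1 − 0.2440) = 27.35 mg/L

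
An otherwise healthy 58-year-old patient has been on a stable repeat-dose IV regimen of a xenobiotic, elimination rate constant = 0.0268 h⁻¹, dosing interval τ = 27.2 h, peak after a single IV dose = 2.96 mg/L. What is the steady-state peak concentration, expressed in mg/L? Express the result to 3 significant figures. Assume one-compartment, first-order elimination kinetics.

5.72 mg/L

e^(−kτ) = e^(−0.02680 × 27.2) = 0.4824
Accumulation ratio R = 1 / (1 − e^(−kτ)) = 1 / (1 − 0.4824) = 1.932
Steady-state peak = C₀ × R = 2.96 × 1.932 = 5.719 mg/L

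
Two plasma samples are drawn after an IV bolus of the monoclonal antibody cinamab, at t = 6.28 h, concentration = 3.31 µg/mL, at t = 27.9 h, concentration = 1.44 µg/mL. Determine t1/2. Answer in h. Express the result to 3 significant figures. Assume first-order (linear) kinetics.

k = ln(C₁/C₂) / (t₂ − t₁) = ln(3.31/1.44) / (27.9 − 6.28)
  = 0.8323 / 21.62 = 0.03850 h⁻¹
t½ = ln2 / k = 0.693147 / 0.03850 = 18.00 h

18.0 h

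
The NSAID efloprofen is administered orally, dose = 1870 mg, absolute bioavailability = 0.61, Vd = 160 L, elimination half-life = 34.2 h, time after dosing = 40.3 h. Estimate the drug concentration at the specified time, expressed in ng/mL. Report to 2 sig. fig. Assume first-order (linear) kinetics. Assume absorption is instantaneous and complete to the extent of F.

3200 ng/mL

Amount reaching circulation = F × Dose = 0.61 × 1870 = 1141 mg
C₀ = F·Dose / Vd = 1141 / 160 = 7.131 mg/L
k = ln2 / t½ = 0.693147 / 34.2 = 0.02027 h⁻¹
C = C₀ · e^(−k·t) = 7.131 × e^(−0.02027 × 40.3)
  = 7.131 × 0.4418 = 3.150 mg/L
Convert: 3.150 mg/L × 1000 = 3150 ng/mL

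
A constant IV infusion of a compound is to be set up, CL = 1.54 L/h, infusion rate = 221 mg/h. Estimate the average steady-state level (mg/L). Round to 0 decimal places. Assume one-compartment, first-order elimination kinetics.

144 mg/L

At steady state Css = R₀ / CL = 221 / 1.540 = 143.5 mg/L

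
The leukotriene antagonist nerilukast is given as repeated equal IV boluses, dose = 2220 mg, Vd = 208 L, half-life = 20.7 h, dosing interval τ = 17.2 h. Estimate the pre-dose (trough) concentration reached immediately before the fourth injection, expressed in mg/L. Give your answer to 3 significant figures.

11.3 mg/L

C₀ per dose = Dose / Vd = 2220 / 208 = 10.67 mg/L
k = ln2 / t½ = 0.693147 / 20.7 = 0.03349 h⁻¹
Fraction remaining after one interval: r = e^(−kτ) = e^(−0.03349 × 17.2) = 0.5621
Before dose 4, 3 doses have been given (aged 1τ, 2τ, 3τ).
C_trough = C₀ × (r + r² + … + r^3) = C₀ × r(1−r^3)/(1−r)
        = 10.67 × 0.5621 × (1 − 0.1776) / (1 − 0.5621) = 11.26 mg/L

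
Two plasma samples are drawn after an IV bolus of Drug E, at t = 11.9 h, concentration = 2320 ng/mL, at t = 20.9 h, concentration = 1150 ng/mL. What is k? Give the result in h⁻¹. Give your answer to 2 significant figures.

0.078 h⁻¹

k = ln(C₁/C₂) / (t₂ − t₁) = ln(2320/1150) / (20.9 − 11.9)
  = 0.7018 / 9.000 = 0.07798 h⁻¹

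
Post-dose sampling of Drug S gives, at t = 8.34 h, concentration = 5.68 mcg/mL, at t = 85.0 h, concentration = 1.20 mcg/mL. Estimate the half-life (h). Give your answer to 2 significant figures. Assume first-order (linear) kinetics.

34 h

k = ln(C₁/C₂) / (t₂ − t₁) = ln(5.68/1.20) / (85.0 − 8.34)
  = 1.555 / 76.66 = 0.02028 h⁻¹
t½ = ln2 / k = 0.693147 / 0.02028 = 34.18 h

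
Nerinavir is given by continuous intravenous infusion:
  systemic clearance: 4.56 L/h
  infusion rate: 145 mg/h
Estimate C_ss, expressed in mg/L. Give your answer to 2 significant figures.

32 mg/L

At steady state Css = R₀ / CL = 145 / 4.560 = 31.80 mg/L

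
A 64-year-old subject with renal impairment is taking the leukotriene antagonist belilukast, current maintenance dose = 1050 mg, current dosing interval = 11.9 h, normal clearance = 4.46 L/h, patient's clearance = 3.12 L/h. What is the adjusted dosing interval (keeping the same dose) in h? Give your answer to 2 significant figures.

To keep the same average steady-state level, dosing rate must scale with clearance.
CL ratio = 3.12 / 4.46 = 0.6996
New interval (same dose) = 11.9 / 0.6996 = 17.01 h

17 h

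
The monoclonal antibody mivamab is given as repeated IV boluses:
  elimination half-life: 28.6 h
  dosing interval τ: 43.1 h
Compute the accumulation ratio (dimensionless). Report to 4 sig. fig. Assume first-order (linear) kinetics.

k = ln2 / t½ = 0.693147 / 28.6 = 0.02424 h⁻¹
e^(−kτ) = e^(−0.02424 × 43.1) = 0.3518
Accumulation ratio R = 1 / (1 − e^(−kτ)) = 1 / (1 − 0.3518) = 1.543

1.543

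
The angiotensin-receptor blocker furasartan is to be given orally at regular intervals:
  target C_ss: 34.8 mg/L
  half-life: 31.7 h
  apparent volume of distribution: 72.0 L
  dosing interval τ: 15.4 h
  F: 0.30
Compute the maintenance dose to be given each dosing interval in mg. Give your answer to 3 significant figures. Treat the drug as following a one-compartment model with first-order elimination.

k = ln2 / t½ = 0.693147 / 31.7 = 0.02187 h⁻¹
CL = k × Vd = 0.02187 × 72.0 = 1.575 L/h
At steady state, F × (Dose/τ) = Css × CL.
Dose = Css × CL × τ / F = 34.8 × 1.575 × 15.4 / 0.30 = 2814 mg

2810 mg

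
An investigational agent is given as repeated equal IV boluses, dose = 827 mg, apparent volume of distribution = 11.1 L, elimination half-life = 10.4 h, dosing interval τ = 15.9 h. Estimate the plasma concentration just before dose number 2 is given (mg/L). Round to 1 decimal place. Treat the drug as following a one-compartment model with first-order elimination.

25.8 mg/L

C₀ per dose = Dose / Vd = 827 / 11.1 = 74.50 mg/L
k = ln2 / t½ = 0.693147 / 10.4 = 0.06665 h⁻¹
Fraction remaining after one interval: r = e^(−kτ) = e^(−0.06665 × 15.9) = 0.3465
Before dose 2, 1 dose has been given (aged 1τ).
C_trough = C₀ × r = 74.50 × 0.3465 = 25.81 mg/L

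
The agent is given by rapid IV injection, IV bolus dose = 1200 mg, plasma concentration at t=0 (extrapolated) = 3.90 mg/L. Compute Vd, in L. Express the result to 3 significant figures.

Vd = Dose / C₀ = 1200 / 3.90 = 307.7 L

308 L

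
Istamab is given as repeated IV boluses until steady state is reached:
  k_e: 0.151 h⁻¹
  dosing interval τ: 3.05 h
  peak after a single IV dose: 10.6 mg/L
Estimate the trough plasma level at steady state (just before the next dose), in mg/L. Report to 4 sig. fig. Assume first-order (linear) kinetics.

e^(−kτ) = e^(−0.1510 × 3.05) = 0.6309
Accumulation ratio R = 1 / (1 − e^(−kτ)) = 1 / (1 − 0.6309) = 2.709
Steady-state trough = C₀ × R × e^(−kτ) = 10.6 × 2.709 × 0.6309 = 18.12 mg/L

18.12 mg/L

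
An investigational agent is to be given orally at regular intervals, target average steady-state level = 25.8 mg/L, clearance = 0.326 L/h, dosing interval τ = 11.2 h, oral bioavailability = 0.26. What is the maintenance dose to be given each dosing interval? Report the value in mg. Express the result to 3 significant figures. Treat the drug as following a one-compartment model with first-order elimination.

At steady state, F × (Dose/τ) = Css × CL.
Dose = Css × CL × τ / F = 25.8 × 0.3260 × 11.2 / 0.26 = 362.3 mg

362 mg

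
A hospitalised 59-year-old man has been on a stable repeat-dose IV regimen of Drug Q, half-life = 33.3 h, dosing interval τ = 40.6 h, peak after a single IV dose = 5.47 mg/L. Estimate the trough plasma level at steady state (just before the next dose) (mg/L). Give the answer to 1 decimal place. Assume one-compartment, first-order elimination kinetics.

k = ln2 / t½ = 0.693147 / 33.3 = 0.02082 h⁻¹
e^(−kτ) = e^(−0.02082 × 40.6) = 0.4294
Accumulation ratio R = 1 / (1 − e^(−kτ)) = 1 / (1 − 0.4294) = 1.753
Steady-state trough = C₀ × R × e^(−kτ) = 5.47 × 1.753 × 0.4294 = 4.117 mg/L

4.1 mg/L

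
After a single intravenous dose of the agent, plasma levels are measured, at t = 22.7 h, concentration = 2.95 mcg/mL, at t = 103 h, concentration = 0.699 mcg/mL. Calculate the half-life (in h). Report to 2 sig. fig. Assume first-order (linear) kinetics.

k = ln(C₁/C₂) / (t₂ − t₁) = ln(2.95/0.699) / (103 − 22.7)
  = 1.440 / 80.30 = 0.01793 h⁻¹
t½ = ln2 / k = 0.693147 / 0.01793 = 38.66 h

39 h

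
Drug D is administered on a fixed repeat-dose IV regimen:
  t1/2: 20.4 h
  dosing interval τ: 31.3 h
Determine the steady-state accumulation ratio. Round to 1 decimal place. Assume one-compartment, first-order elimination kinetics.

k = ln2 / t½ = 0.693147 / 20.4 = 0.03398 h⁻¹
e^(−kτ) = e^(−0.03398 × 31.3) = 0.3452
Accumulation ratio R = 1 / (1 − e^(−kτ)) = 1 / (1 − 0.3452) = 1.527

1.5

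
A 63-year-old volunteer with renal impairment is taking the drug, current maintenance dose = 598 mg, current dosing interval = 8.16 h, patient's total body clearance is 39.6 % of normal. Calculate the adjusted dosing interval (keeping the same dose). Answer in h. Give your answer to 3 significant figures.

To keep the same average steady-state level, dosing rate must scale with clearance.
CL ratio = 39.6 / 100 = 0.3960
New interval (same dose) = 8.16 / 0.3960 = 20.61 h

20.6 h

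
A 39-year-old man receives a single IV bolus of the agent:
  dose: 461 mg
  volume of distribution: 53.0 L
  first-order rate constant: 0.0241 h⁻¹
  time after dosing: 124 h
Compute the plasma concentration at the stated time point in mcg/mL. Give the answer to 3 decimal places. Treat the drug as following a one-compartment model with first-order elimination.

0.438 mcg/mL

C₀ = Dose / Vd = 461.0 / 53.0 = 8.698 mg/L
C = C₀ · e^(−k·t) = 8.698 × e^(−0.02410 × 124)
  = 8.698 × 0.05037 = 0.4381 mg/L
(0.4381 mg/L = 0.4381 mcg/mL)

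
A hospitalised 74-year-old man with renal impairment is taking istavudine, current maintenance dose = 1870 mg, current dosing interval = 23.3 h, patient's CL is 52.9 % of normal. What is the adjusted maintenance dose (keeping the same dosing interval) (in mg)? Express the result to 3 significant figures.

989 mg

To keep the same average steady-state level, dosing rate must scale with clearance.
CL ratio = 52.9 / 100 = 0.5290
New dose (same interval) = 1870 × 0.5290 = 989.2 mg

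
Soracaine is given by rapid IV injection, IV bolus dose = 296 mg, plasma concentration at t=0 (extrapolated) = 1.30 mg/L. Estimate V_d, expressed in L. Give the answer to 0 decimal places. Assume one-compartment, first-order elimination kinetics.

Vd = Dose / C₀ = 296.0 / 1.30 = 227.7 L

228 L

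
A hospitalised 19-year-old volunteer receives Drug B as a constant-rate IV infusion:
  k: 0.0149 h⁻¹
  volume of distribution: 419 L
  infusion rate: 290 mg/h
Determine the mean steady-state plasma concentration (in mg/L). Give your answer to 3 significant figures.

CL = k × Vd = 0.01490 × 419 = 6.243 L/h
At steady state Css = R₀ / CL = 290 / 6.243 = 46.45 mg/L

46.5 mg/L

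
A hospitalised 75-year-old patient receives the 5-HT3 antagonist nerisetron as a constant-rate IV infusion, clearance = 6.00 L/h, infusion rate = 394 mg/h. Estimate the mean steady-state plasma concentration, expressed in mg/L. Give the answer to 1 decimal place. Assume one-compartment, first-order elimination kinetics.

65.7 mg/L

At steady state Css = R₀ / CL = 394 / 6.000 = 65.67 mg/L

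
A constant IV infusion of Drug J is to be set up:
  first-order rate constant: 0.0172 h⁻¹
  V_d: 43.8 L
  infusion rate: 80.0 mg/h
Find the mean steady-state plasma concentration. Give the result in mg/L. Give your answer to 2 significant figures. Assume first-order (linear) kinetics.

110 mg/L

CL = k × Vd = 0.01720 × 43.8 = 0.7534 L/h
At steady state Css = R₀ / CL = 80.0 / 0.7534 = 106.2 mg/L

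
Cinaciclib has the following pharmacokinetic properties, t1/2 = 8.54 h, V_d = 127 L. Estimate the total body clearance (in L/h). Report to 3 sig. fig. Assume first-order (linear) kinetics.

k = ln2 / t½ = 0.693147 / 8.54 = 0.08116 h⁻¹
CL = k × Vd = 0.08116 × 127 = 10.31 L/h

10.3 L/h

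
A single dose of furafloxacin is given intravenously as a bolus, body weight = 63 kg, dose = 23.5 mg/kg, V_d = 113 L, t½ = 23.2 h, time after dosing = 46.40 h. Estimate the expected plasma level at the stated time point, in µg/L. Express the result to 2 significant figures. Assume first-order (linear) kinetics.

Total dose = 23.5 × 63 = 1481 mg
C₀ = Dose / Vd = 1481 / 113 = 13.11 mg/L
k = ln2 / t½ = 0.693147 / 23.2 = 0.02988 h⁻¹
t / t½ = 46.40 / 23.2 = 2 half-lives
C = C₀ × (1/2)^2 = 13.11 × 0.2500 = 3.278 mg/L
Convert: 3.278 mg/L × 1000 = 3278 µg/L

3300 µg/L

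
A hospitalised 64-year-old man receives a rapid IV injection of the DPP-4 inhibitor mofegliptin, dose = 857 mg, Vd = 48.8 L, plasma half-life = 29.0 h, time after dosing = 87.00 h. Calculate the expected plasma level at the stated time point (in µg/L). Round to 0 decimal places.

2195 µg/L

C₀ = Dose / Vd = 857.0 / 48.8 = 17.56 mg/L
k = ln2 / t½ = 0.693147 / 29.0 = 0.02390 h⁻¹
t / t½ = 87.00 / 29.0 = 3 half-lives
C = C₀ × (1/2)^3 = 17.56 × 0.1250 = 2.195 mg/L
Convert: 2.195 mg/L × 1000 = 2195 µg/L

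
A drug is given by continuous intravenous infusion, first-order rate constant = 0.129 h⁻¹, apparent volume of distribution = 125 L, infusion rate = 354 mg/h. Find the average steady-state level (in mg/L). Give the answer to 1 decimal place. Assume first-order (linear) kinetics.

22.0 mg/L

CL = k × Vd = 0.1290 × 125 = 16.13 L/h
At steady state Css = R₀ / CL = 354 / 16.13 = 21.95 mg/L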